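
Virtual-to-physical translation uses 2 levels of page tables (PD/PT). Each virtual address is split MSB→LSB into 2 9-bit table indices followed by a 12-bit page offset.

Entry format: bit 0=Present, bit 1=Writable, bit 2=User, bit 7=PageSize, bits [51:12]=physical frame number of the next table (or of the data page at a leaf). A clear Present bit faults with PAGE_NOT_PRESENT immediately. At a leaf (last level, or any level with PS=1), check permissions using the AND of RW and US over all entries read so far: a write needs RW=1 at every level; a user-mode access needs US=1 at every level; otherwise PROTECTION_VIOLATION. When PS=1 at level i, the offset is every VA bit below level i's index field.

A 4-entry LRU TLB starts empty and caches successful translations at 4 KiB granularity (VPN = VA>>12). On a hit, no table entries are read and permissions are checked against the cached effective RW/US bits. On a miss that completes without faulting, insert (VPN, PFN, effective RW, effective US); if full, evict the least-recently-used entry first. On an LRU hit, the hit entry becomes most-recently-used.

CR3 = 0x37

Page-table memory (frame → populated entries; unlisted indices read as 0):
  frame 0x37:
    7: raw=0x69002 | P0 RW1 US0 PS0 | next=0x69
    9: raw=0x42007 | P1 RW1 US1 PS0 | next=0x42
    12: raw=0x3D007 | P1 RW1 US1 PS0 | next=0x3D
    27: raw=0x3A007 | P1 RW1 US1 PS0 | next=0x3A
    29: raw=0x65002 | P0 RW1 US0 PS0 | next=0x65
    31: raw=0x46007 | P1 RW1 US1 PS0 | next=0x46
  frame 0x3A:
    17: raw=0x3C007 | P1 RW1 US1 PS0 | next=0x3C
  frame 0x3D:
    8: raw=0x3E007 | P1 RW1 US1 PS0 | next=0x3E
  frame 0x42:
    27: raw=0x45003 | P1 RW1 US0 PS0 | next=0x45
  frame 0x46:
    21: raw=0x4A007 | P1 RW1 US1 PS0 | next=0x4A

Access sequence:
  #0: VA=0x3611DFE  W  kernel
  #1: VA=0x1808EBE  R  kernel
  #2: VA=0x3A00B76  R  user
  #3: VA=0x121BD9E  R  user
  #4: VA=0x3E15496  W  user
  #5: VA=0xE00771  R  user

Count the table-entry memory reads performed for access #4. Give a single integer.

Trace:
#0 VA=0x3611DFE (w,kernel):
  lvl0: tbl 0x37, slot 27 ⇒ 0x3A007 (P1/RW1/US1/PS0)
  lvl1: tbl 0x3A, slot 17 ⇒ 0x3C007 (P1/RW1/US1/PS0)
  → PA=0x3CDFE  (2 entries read)
#1 VA=0x1808EBE (r,kernel):
  lvl0: tbl 0x37, slot 12 ⇒ 0x3D007 (P1/RW1/US1/PS0)
  lvl1: tbl 0x3D, slot 8 ⇒ 0x3E007 (P1/RW1/US1/PS0)
  → PA=0x3EEBE  (2 entries read)
#2 VA=0x3A00B76 (r,user):
  lvl0: tbl 0x37, slot 29 ⇒ 0x65002 (P0/RW1/US0/PS0)
  → PAGE_NOT_PRESENT  (1 entries read)
#3 VA=0x121BD9E (r,user):
  lvl0: tbl 0x37, slot 9 ⇒ 0x42007 (P1/RW1/US1/PS0)
  lvl1: tbl 0x42, slot 27 ⇒ 0x45003 (P1/RW1/US0/PS0)
  → PROTECTION_VIOLATION  (2 entries read)
#4 VA=0x3E15496 (w,user):
  lvl0: tbl 0x37, slot 31 ⇒ 0x46007 (P1/RW1/US1/PS0)
  lvl1: tbl 0x46, slot 21 ⇒ 0x4A007 (P1/RW1/US1/PS0)
  → PA=0x4A496  (2 entries read)
#5 VA=0xE00771 (r,user):
  lvl0: tbl 0x37, slot 7 ⇒ 0x69002 (P0/RW1/US0/PS0)
  → PAGE_NOT_PRESENT  (1 entries read)

Entries read for #4: 2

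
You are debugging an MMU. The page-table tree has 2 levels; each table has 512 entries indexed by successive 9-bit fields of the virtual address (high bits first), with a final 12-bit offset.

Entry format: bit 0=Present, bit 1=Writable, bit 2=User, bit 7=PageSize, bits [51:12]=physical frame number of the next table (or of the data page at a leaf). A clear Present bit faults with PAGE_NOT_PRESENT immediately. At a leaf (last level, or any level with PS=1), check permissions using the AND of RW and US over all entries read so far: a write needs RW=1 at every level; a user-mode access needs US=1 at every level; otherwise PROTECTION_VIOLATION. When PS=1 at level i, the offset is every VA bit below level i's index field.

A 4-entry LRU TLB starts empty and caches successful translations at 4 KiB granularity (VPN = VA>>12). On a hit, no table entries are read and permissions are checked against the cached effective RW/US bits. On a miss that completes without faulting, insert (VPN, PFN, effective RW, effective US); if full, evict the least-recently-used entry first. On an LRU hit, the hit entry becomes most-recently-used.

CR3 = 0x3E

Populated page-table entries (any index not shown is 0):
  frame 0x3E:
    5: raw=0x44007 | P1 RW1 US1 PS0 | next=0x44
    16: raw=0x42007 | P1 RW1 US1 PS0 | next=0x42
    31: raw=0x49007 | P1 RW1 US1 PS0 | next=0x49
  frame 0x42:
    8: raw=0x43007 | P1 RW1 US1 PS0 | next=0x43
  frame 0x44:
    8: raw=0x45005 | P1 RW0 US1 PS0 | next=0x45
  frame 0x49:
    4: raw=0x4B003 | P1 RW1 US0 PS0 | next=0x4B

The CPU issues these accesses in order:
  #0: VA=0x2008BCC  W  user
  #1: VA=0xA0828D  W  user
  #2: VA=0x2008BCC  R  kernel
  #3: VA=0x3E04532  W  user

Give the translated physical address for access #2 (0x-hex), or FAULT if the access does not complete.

Per-access translation:
#0 VA=0x2008BCC (w,user):
  [0] read 0x3E idx=16: raw=0x42007 flags P=1 W=1 U=1 S=0
  [1] read 0x42 idx=8: raw=0x43007 flags P=1 W=1 U=1 S=0
  → PA=0x43BCC  (2 entries read)
#1 VA=0xA0828D (w,user):
  [0] read 0x3E idx=5: raw=0x44007 flags P=1 W=1 U=1 S=0
  [1] read 0x44 idx=8: raw=0x45005 flags P=1 W=0 U=1 S=0
  ✗ PROTECTION_VIOLATION  [2 reads]
#2 VA=0x2008BCC (r,kernel):
  TLB hit vpn=0x2008 → PA=0x43BCC
#3 VA=0x3E04532 (w,user):
  [0] read 0x3E idx=31: raw=0x49007 flags P=1 W=1 U=1 S=0
  [1] read 0x49 idx=4: raw=0x4B003 flags P=1 W=1 U=0 S=0
  ✗ PROTECTION_VIOLATION  [2 reads]

Access #2 PA: 0x43BCC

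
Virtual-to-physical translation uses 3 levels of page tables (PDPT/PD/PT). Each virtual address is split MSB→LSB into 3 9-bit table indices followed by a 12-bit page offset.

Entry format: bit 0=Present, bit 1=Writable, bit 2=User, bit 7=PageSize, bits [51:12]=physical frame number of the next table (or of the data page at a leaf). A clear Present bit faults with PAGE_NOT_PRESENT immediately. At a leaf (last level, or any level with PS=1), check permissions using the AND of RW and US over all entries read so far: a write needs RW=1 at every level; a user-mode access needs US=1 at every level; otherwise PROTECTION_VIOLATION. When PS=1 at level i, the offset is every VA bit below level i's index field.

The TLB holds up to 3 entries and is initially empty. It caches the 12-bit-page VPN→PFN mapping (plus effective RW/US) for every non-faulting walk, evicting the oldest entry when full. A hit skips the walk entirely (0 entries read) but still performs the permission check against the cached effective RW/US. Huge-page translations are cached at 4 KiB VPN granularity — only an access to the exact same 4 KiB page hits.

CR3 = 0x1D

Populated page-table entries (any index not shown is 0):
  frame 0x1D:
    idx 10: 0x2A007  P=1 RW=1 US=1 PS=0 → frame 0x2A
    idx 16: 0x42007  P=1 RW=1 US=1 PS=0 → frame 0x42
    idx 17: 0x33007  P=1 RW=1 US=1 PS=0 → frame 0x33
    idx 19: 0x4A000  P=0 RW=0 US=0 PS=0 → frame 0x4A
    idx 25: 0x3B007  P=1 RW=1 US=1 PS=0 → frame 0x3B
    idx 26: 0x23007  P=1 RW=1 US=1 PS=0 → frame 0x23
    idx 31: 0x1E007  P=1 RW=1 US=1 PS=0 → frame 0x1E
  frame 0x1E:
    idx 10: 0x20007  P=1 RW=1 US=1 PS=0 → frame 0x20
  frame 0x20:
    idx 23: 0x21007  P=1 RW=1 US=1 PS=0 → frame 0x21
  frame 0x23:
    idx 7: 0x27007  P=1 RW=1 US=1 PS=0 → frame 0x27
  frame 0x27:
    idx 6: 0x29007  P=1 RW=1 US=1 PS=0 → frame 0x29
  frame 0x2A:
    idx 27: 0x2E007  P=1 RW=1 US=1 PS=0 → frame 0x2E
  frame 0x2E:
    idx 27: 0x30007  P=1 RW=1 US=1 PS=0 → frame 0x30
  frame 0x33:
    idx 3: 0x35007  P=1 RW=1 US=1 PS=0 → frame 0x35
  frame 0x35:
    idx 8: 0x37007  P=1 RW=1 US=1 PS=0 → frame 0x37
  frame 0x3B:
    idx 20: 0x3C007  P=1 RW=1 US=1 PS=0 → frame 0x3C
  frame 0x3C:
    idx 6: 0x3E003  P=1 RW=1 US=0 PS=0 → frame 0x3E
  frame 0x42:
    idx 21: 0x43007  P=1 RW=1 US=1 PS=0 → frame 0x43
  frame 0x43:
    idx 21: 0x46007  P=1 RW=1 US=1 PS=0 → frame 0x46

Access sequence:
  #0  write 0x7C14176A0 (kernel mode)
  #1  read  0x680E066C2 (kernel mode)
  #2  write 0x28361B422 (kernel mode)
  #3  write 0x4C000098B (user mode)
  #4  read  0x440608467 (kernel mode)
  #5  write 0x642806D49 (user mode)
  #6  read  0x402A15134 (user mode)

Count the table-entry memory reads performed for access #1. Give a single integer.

Walk each access:
#0 VA=0x7C14176A0 (w,kernel):
  [0] read 0x1D idx=31: raw=0x1E007 flags P=1 W=1 U=1 S=0
  [1] read 0x1E idx=10: raw=0x20007 flags P=1 W=1 U=1 S=0
  [2] read 0x20 idx=23: raw=0x21007 flags P=1 W=1 U=1 S=0
  → PA=0x216A0  (3 entries read)
#1 VA=0x680E066C2 (r,kernel):
  [0] read 0x1D idx=26: raw=0x23007 flags P=1 W=1 U=1 S=0
  [1] read 0x23 idx=7: raw=0x27007 flags P=1 W=1 U=1 S=0
  [2] read 0x27 idx=6: raw=0x29007 flags P=1 W=1 U=1 S=0
  → PA=0x296C2  (3 entries read)
#2 VA=0x28361B422 (w,kernel):
  [0] read 0x1D idx=10: raw=0x2A007 flags P=1 W=1 U=1 S=0
  [1] read 0x2A idx=27: raw=0x2E007 flags P=1 W=1 U=1 S=0
  [2] read 0x2E idx=27: raw=0x30007 flags P=1 W=1 U=1 S=0
  → PA=0x30422  (3 entries read)
#3 VA=0x4C000098B (w,user):
  [0] read 0x1D idx=19: raw=0x4A000 flags P=0 W=0 U=0 S=0
  ✗ PAGE_NOT_PRESENT  [1 reads]
#4 VA=0x440608467 (r,kernel):
  [0] read 0x1D idx=17: raw=0x33007 flags P=1 W=1 U=1 S=0
  [1] read 0x33 idx=3: raw=0x35007 flags P=1 W=1 U=1 S=0
  [2] read 0x35 idx=8: raw=0x37007 flags P=1 W=1 U=1 S=0
  → PA=0x37467  (3 entries read)
#5 VA=0x642806D49 (w,user):
  [0] read 0x1D idx=25: raw=0x3B007 flags P=1 W=1 U=1 S=0
  [1] read 0x3B idx=20: raw=0x3C007 flags P=1 W=1 U=1 S=0
  [2] read 0x3C idx=6: raw=0x3E003 flags P=1 W=1 U=0 S=0
  ✗ PROTECTION_VIOLATION  [3 reads]
#6 VA=0x402A15134 (r,user):
  [0] read 0x1D idx=16: raw=0x42007 flags P=1 W=1 U=1 S=0
  [1] read 0x42 idx=21: raw=0x43007 flags P=1 W=1 U=1 S=0
  [2] read 0x43 idx=21: raw=0x46007 flags P=1 W=1 U=1 S=0
  → PA=0x46134  (3 entries read)

Entries read for #1: 3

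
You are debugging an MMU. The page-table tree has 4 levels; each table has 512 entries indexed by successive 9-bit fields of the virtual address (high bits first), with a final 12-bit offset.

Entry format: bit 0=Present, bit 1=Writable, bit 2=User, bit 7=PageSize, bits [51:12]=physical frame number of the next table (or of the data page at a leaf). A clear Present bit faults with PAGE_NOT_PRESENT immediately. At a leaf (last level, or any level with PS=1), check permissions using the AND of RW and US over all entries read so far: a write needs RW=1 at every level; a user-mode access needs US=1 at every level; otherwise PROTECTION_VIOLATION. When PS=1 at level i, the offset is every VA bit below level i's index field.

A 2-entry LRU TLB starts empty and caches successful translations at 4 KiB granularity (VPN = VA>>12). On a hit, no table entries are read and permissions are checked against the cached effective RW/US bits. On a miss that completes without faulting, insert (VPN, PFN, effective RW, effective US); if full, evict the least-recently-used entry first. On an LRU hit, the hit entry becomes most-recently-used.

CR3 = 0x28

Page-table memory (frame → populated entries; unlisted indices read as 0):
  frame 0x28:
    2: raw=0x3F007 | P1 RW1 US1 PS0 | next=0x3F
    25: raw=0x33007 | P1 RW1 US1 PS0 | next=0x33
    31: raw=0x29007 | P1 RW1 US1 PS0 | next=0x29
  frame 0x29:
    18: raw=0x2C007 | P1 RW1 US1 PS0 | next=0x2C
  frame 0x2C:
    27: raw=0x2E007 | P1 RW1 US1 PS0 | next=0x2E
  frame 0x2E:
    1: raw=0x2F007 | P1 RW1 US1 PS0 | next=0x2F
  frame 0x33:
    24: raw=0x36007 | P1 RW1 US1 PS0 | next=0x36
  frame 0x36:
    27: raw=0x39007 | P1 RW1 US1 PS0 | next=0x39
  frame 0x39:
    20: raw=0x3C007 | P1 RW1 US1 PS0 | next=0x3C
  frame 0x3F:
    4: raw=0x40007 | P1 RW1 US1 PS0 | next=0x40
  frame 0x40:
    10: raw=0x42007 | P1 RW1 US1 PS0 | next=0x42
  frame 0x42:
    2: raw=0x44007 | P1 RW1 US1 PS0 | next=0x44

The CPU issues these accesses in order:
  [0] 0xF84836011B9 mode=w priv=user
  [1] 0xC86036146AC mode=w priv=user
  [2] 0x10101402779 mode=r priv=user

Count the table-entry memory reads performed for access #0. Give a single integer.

Per-access translation:
#0 VA=0xF84836011B9 (w,user):
  lvl0: tbl 0x28, slot 31 ⇒ 0x29007 (P1/RW1/US1/PS0)
  lvl1: tbl 0x29, slot 18 ⇒ 0x2C007 (P1/RW1/US1/PS0)
  lvl2: tbl 0x2C, slot 27 ⇒ 0x2E007 (P1/RW1/US1/PS0)
  lvl3: tbl 0x2E, slot 1 ⇒ 0x2F007 (P1/RW1/US1/PS0)
  ⇒ phys 0x2F1B9  [4 reads]
#1 VA=0xC86036146AC (w,user):
  lvl0: tbl 0x28, slot 25 ⇒ 0x33007 (P1/RW1/US1/PS0)
  lvl1: tbl 0x33, slot 24 ⇒ 0x36007 (P1/RW1/US1/PS0)
  lvl2: tbl 0x36, slot 27 ⇒ 0x39007 (P1/RW1/US1/PS0)
  lvl3: tbl 0x39, slot 20 ⇒ 0x3C007 (P1/RW1/US1/PS0)
  ⇒ phys 0x3C6AC  [4 reads]
#2 VA=0x10101402779 (r,user):
  lvl0: tbl 0x28, slot 2 ⇒ 0x3F007 (P1/RW1/US1/PS0)
  lvl1: tbl 0x3F, slot 4 ⇒ 0x40007 (P1/RW1/US1/PS0)
  lvl2: tbl 0x40, slot 10 ⇒ 0x42007 (P1/RW1/US1/PS0)
  lvl3: tbl 0x42, slot 2 ⇒ 0x44007 (P1/RW1/US1/PS0)
  ⇒ phys 0x44779  [4 reads]

Entries read for #0: 4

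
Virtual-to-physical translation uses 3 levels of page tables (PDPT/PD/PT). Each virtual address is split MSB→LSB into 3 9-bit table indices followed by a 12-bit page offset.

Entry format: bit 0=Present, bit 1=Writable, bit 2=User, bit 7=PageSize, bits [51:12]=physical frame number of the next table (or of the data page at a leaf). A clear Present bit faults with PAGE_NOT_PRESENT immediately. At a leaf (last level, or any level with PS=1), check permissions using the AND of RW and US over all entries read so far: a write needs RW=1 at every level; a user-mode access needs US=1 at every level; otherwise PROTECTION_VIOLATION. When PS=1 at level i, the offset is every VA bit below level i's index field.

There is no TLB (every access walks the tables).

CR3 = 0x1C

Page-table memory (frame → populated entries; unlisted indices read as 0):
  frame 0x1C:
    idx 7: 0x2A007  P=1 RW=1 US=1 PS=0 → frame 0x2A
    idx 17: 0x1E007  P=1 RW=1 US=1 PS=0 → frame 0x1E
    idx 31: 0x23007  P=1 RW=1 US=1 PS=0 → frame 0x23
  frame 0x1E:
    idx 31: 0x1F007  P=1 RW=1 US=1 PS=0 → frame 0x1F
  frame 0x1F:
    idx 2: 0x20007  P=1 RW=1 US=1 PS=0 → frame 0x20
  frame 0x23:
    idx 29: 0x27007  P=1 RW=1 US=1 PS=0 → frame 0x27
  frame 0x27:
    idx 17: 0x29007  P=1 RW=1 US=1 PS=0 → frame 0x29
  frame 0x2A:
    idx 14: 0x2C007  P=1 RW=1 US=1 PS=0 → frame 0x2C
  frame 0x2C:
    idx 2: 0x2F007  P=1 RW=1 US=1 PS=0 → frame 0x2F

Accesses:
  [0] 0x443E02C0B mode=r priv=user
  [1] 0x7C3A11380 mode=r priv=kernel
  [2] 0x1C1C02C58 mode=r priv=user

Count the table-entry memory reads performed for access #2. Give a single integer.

Trace:
#0 VA=0x443E02C0B (r,user):
  L0: frame=0x1C idx=17 entry=0x1E007 [P=1 RW=1 US=1 PS=0]
  L1: frame=0x1E idx=31 entry=0x1F007 [P=1 RW=1 US=1 PS=0]
  L2: frame=0x1F idx=2 entry=0x20007 [P=1 RW=1 US=1 PS=0]
  → PA=0x20C0B  (3 entries read)
#1 VA=0x7C3A11380 (r,kernel):
  L0: frame=0x1C idx=31 entry=0x23007 [P=1 RW=1 US=1 PS=0]
  L1: frame=0x23 idx=29 entry=0x27007 [P=1 RW=1 US=1 PS=0]
  L2: frame=0x27 idx=17 entry=0x29007 [P=1 RW=1 US=1 PS=0]
  → PA=0x29380  (3 entries read)
#2 VA=0x1C1C02C58 (r,user):
  L0: frame=0x1C idx=7 entry=0x2A007 [P=1 RW=1 US=1 PS=0]
  L1: frame=0x2A idx=14 entry=0x2C007 [P=1 RW=1 US=1 PS=0]
  L2: frame=0x2C idx=2 entry=0x2F007 [P=1 RW=1 US=1 PS=0]
  → PA=0x2FC58  (3 entries read)

Entries read for #2: 3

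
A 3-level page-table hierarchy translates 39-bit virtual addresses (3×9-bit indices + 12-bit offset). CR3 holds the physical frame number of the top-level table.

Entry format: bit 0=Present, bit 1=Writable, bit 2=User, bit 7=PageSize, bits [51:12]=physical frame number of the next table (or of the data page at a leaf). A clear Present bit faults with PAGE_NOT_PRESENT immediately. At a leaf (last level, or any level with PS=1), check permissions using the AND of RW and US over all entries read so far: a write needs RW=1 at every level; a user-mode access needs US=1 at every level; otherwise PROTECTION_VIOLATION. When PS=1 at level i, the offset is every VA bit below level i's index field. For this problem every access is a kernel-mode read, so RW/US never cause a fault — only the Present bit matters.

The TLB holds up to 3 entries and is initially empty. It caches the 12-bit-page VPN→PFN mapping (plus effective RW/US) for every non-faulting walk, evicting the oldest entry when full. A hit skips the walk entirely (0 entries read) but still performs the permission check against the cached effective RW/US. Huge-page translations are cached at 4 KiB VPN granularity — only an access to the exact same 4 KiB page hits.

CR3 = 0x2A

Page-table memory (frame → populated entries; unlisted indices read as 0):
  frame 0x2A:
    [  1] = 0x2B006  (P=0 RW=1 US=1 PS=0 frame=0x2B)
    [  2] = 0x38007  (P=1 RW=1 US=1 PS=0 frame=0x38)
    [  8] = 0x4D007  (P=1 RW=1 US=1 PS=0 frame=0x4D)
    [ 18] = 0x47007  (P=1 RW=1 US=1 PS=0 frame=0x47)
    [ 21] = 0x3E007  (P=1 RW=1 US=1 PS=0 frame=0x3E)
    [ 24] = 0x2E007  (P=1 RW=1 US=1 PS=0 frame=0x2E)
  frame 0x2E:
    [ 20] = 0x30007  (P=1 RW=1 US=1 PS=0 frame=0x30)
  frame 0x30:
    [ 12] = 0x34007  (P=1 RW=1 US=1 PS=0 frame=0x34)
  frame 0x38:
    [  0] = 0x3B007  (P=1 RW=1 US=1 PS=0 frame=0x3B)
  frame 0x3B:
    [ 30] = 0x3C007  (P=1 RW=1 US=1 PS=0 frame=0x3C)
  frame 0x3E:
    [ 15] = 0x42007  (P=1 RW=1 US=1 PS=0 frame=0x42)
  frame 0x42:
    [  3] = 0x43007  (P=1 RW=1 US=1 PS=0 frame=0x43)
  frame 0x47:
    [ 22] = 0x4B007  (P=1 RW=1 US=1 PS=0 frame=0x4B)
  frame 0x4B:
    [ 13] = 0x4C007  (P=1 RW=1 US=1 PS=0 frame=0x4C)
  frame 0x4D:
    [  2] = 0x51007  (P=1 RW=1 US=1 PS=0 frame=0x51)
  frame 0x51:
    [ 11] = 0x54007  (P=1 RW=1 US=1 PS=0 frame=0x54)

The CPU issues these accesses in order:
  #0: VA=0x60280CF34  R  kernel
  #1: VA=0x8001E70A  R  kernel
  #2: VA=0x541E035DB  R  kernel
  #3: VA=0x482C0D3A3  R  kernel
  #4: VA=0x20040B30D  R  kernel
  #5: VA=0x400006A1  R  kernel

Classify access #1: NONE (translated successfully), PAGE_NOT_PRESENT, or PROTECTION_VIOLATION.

Per-access translation:
#0 VA=0x60280CF34 (r,kernel):
  L0 @0x2A[24] → 0x2E007  P=1,RW=1,US=1,PS=0
  L1 @0x2E[20] → 0x30007  P=1,RW=1,US=1,PS=0
  L2 @0x30[12] → 0x34007  P=1,RW=1,US=1,PS=0
  ⇒ phys 0x34F34  [3 reads]
#1 VA=0x8001E70A (r,kernel):
  L0 @0x2A[2] → 0x38007  P=1,RW=1,US=1,PS=0
  L1 @0x38[0] → 0x3B007  P=1,RW=1,US=1,PS=0
  L2 @0x3B[30] → 0x3C007  P=1,RW=1,US=1,PS=0
  ⇒ phys 0x3C70A  [3 reads]
#2 VA=0x541E035DB (r,kernel):
  L0 @0x2A[21] → 0x3E007  P=1,RW=1,US=1,PS=0
  L1 @0x3E[15] → 0x42007  P=1,RW=1,US=1,PS=0
  L2 @0x42[3] → 0x43007  P=1,RW=1,US=1,PS=0
  ⇒ phys 0x435DB  [3 reads]
#3 VA=0x482C0D3A3 (r,kernel):
  L0 @0x2A[18] → 0x47007  P=1,RW=1,US=1,PS=0
  L1 @0x47[22] → 0x4B007  P=1,RW=1,US=1,PS=0
  L2 @0x4B[13] → 0x4C007  P=1,RW=1,US=1,PS=0
  ⇒ phys 0x4C3A3  [3 reads]
#4 VA=0x20040B30D (r,kernel):
  L0 @0x2A[8] → 0x4D007  P=1,RW=1,US=1,PS=0
  L1 @0x4D[2] → 0x51007  P=1,RW=1,US=1,PS=0
  L2 @0x51[11] → 0x54007  P=1,RW=1,US=1,PS=0
  ⇒ phys 0x5430D  [3 reads]
#5 VA=0x400006A1 (r,kernel):
  L0 @0x2A[1] → 0x2B006  P=0,RW=1,US=1,PS=0
  → PAGE_NOT_PRESENT  (1 entries read)

Access #1 fault: NONE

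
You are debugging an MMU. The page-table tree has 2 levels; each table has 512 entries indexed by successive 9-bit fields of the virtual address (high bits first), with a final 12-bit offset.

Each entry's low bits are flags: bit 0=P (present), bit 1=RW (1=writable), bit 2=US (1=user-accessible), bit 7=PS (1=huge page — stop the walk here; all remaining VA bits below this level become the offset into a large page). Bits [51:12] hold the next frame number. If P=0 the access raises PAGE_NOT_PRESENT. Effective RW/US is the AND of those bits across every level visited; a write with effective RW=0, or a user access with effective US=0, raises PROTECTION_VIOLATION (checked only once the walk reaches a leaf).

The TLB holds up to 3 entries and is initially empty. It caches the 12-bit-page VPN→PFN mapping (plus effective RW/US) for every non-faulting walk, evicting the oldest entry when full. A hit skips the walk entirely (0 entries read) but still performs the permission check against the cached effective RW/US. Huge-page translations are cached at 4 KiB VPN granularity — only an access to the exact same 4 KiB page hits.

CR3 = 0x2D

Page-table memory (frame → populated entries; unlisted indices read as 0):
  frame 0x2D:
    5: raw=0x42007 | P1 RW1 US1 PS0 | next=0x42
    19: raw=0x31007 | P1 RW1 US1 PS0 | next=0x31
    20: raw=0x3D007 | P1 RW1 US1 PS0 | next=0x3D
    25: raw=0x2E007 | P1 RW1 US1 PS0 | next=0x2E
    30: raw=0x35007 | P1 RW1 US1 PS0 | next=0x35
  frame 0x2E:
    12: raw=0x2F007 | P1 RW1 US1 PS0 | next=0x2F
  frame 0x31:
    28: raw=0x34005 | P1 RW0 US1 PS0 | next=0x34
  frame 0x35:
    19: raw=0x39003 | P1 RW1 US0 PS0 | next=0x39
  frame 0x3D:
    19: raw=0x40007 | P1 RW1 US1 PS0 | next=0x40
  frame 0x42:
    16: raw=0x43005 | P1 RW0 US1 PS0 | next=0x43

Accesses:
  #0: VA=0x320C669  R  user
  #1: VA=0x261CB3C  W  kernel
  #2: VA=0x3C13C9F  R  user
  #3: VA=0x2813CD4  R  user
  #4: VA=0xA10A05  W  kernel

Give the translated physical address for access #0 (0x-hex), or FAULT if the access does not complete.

Trace:
#0 VA=0x320C669 (r,user):
  lvl0: tbl 0x2D, slot 25 ⇒ 0x2E007 (P1/RW1/US1/PS0)
  lvl1: tbl 0x2E, slot 12 ⇒ 0x2F007 (P1/RW1/US1/PS0)
  ⇒ phys 0x2F669  [2 reads]
#1 VA=0x261CB3C (w,kernel):
  lvl0: tbl 0x2D, slot 19 ⇒ 0x31007 (P1/RW1/US1/PS0)
  lvl1: tbl 0x31, slot 28 ⇒ 0x34005 (P1/RW0/US1/PS0)
  ✗ PROTECTION_VIOLATION  [2 reads]
#2 VA=0x3C13C9F (r,user):
  lvl0: tbl 0x2D, slot 30 ⇒ 0x35007 (P1/RW1/US1/PS0)
  lvl1: tbl 0x35, slot 19 ⇒ 0x39003 (P1/RW1/US0/PS0)
  ✗ PROTECTION_VIOLATION  [2 reads]
#3 VA=0x2813CD4 (r,user):
  lvl0: tbl 0x2D, slot 20 ⇒ 0x3D007 (P1/RW1/US1/PS0)
  lvl1: tbl 0x3D, slot 19 ⇒ 0x40007 (P1/RW1/US1/PS0)
  ⇒ phys 0x40CD4  [2 reads]
#4 VA=0xA10A05 (w,kernel):
  lvl0: tbl 0x2D, slot 5 ⇒ 0x42007 (P1/RW1/US1/PS0)
  lvl1: tbl 0x42, slot 16 ⇒ 0x43005 (P1/RW0/US1/PS0)
  ✗ PROTECTION_VIOLATION  [2 reads]

Access #0 PA: 0x2F669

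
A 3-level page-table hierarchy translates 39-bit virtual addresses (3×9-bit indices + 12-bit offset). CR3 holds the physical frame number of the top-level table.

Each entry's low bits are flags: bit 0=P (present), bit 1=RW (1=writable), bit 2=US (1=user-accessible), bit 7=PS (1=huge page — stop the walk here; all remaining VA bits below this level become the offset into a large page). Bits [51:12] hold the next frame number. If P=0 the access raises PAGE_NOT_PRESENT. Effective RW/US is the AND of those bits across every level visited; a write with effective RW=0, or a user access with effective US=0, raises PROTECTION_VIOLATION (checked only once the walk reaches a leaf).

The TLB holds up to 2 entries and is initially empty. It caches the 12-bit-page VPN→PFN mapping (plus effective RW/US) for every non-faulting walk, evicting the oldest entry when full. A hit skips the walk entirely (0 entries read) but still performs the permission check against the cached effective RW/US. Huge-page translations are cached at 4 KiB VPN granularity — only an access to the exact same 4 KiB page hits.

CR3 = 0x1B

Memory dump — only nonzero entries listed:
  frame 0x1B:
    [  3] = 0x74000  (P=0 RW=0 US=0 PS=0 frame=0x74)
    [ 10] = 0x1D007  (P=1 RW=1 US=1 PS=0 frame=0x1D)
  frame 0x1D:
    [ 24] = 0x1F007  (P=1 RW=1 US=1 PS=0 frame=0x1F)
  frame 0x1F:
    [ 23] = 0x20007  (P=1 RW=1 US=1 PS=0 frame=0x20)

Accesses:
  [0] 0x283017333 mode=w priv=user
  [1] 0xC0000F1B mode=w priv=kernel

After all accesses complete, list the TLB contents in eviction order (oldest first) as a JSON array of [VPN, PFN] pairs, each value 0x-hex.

Trace:
#0 VA=0x283017333 (w,user):
  L0 @0x1B[10] → 0x1D007  P=1,RW=1,US=1,PS=0
  L1 @0x1D[24] → 0x1F007  P=1,RW=1,US=1,PS=0
  L2 @0x1F[23] → 0x20007  P=1,RW=1,US=1,PS=0
  ✓ 0x20333  — 3 lookups
#1 VA=0xC0000F1B (w,kernel):
  L0 @0x1B[3] → 0x74000  P=0,RW=0,US=0,PS=0
  ✗ PAGE_NOT_PRESENT  [1 reads]

TLB: [["0x283017", "0x20"]]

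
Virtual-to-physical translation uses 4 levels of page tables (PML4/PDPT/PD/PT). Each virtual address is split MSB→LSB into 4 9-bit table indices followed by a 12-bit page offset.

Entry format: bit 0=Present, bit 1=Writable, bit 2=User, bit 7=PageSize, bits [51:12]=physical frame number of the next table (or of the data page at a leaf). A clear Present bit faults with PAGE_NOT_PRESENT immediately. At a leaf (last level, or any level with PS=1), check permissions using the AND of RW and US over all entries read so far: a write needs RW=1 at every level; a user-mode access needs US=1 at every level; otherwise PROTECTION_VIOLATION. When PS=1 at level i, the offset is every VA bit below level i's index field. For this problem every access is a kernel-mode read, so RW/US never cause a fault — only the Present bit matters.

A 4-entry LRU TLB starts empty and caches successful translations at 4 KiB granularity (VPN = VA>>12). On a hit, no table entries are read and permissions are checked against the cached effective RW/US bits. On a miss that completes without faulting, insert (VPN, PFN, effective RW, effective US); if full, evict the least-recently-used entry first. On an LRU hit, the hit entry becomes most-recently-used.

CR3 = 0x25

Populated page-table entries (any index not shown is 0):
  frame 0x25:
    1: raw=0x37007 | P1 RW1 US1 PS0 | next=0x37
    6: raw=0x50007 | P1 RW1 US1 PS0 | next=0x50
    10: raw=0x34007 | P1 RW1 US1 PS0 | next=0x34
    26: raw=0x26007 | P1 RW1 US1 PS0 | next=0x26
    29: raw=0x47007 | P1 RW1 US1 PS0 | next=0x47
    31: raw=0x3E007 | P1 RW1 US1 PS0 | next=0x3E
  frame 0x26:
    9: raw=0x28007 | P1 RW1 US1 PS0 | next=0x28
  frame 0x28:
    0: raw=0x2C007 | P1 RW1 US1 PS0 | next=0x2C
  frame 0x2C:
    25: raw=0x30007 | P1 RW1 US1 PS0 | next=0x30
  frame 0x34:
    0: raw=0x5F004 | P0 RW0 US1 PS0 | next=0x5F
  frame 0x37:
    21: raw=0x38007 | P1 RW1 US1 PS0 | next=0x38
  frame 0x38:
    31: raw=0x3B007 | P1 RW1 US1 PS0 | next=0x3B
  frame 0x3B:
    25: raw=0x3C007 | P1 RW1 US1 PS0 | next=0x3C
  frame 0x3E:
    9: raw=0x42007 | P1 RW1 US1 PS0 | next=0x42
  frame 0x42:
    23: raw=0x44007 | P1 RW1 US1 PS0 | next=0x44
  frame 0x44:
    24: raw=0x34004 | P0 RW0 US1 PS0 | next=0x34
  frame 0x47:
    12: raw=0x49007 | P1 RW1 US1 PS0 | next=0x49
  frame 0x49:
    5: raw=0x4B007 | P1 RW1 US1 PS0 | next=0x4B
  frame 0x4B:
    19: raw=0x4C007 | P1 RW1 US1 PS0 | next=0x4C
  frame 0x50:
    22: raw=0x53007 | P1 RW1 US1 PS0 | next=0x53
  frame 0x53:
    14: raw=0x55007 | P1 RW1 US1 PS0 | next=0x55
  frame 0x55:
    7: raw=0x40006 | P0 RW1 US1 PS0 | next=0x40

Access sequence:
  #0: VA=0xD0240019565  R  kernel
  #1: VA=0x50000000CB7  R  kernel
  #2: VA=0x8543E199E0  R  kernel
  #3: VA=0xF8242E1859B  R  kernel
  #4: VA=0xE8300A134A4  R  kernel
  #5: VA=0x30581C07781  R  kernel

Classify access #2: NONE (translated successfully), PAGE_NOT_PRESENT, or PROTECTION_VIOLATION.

Walk each access:
#0 VA=0xD0240019565 (r,kernel):
  L0 @0x25[26] → 0x26007  P=1,RW=1,US=1,PS=0
  L1 @0x26[9] → 0x28007  P=1,RW=1,US=1,PS=0
  L2 @0x28[0] → 0x2C007  P=1,RW=1,US=1,PS=0
  L3 @0x2C[25] → 0x30007  P=1,RW=1,US=1,PS=0
  → PA=0x30565  (4 entries read)
#1 VA=0x50000000CB7 (r,kernel):
  L0 @0x25[10] → 0x34007  P=1,RW=1,US=1,PS=0
  L1 @0x34[0] → 0x5F004  P=0,RW=0,US=1,PS=0
  ⇒ fault: PAGE_NOT_PRESENT  — 2 lookups
#2 VA=0x8543E199E0 (r,kernel):
  L0 @0x25[1] → 0x37007  P=1,RW=1,US=1,PS=0
  L1 @0x37[21] → 0x38007  P=1,RW=1,US=1,PS=0
  L2 @0x38[31] → 0x3B007  P=1,RW=1,US=1,PS=0
  L3 @0x3B[25] → 0x3C007  P=1,RW=1,US=1,PS=0
  → PA=0x3C9E0  (4 entries read)
#3 VA=0xF8242E1859B (r,kernel):
  L0 @0x25[31] → 0x3E007  P=1,RW=1,US=1,PS=0
  L1 @0x3E[9] → 0x42007  P=1,RW=1,US=1,PS=0
  L2 @0x42[23] → 0x44007  P=1,RW=1,US=1,PS=0
  L3 @0x44[24] → 0x34004  P=0,RW=0,US=1,PS=0
  ⇒ fault: PAGE_NOT_PRESENT  — 4 lookups
#4 VA=0xE8300A134A4 (r,kernel):
  L0 @0x25[29] → 0x47007  P=1,RW=1,US=1,PS=0
  L1 @0x47[12] → 0x49007  P=1,RW=1,US=1,PS=0
  L2 @0x49[5] → 0x4B007  P=1,RW=1,US=1,PS=0
  L3 @0x4B[19] → 0x4C007  P=1,RW=1,US=1,PS=0
  → PA=0x4C4A4  (4 entries read)
#5 VA=0x30581C07781 (r,kernel):
  L0 @0x25[6] → 0x50007  P=1,RW=1,US=1,PS=0
  L1 @0x50[22] → 0x53007  P=1,RW=1,US=1,PS=0
  L2 @0x53[14] → 0x55007  P=1,RW=1,US=1,PS=0
  L3 @0x55[7] → 0x40006  P=0,RW=1,US=1,PS=0
  ⇒ fault: PAGE_NOT_PRESENT  — 4 lookups

Access #2 fault: NONE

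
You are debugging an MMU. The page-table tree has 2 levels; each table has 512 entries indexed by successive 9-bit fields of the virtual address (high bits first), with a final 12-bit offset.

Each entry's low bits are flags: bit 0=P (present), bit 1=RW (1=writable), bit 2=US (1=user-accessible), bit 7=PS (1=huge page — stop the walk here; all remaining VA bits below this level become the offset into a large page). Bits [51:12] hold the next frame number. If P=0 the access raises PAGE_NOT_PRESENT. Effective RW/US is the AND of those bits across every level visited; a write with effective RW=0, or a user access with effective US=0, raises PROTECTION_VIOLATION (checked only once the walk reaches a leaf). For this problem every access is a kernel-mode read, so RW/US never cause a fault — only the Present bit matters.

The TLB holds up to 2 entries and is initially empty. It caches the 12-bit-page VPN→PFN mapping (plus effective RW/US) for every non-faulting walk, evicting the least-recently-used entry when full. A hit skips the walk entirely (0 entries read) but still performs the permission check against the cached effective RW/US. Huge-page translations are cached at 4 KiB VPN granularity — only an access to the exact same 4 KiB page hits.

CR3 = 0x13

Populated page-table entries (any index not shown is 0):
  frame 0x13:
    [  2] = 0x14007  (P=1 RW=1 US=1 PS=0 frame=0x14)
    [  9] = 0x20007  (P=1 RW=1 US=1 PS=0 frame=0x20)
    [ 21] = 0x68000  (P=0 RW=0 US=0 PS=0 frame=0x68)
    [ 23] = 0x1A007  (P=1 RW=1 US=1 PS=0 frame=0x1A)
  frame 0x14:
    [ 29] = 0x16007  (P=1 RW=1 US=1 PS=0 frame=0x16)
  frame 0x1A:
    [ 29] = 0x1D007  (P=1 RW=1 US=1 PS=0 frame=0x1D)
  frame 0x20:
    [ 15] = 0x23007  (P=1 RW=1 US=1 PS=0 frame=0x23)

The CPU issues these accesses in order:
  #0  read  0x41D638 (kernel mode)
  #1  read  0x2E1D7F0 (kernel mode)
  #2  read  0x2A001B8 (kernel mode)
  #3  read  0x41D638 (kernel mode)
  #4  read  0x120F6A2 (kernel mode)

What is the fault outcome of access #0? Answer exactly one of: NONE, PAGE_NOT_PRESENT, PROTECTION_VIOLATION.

Walk each access:
#0 VA=0x41D638 (r,kernel):
  lvl0: tbl 0x13, slot 2 ⇒ 0x14007 (P1/RW1/US1/PS0)
  lvl1: tbl 0x14, slot 29 ⇒ 0x16007 (P1/RW1/US1/PS0)
  ⇒ phys 0x16638  [2 reads]
#1 VA=0x2E1D7F0 (r,kernel):
  lvl0: tbl 0x13, slot 23 ⇒ 0x1A007 (P1/RW1/US1/PS0)
  lvl1: tbl 0x1A, slot 29 ⇒ 0x1D007 (P1/RW1/US1/PS0)
  ⇒ phys 0x1D7F0  [2 reads]
#2 VA=0x2A001B8 (r,kernel):
  lvl0: tbl 0x13, slot 21 ⇒ 0x68000 (P0/RW0/US0/PS0)
  ✗ PAGE_NOT_PRESENT  [1 reads]
#3 VA=0x41D638 (r,kernel):
  TLB hit vpn=0x41D → PA=0x16638
#4 VA=0x120F6A2 (r,kernel):
  lvl0: tbl 0x13, slot 9 ⇒ 0x20007 (P1/RW1/US1/PS0)
  lvl1: tbl 0x20, slot 15 ⇒ 0x23007 (P1/RW1/US1/PS0)
  ⇒ phys 0x236A2  [2 reads]

Access #0 fault: NONE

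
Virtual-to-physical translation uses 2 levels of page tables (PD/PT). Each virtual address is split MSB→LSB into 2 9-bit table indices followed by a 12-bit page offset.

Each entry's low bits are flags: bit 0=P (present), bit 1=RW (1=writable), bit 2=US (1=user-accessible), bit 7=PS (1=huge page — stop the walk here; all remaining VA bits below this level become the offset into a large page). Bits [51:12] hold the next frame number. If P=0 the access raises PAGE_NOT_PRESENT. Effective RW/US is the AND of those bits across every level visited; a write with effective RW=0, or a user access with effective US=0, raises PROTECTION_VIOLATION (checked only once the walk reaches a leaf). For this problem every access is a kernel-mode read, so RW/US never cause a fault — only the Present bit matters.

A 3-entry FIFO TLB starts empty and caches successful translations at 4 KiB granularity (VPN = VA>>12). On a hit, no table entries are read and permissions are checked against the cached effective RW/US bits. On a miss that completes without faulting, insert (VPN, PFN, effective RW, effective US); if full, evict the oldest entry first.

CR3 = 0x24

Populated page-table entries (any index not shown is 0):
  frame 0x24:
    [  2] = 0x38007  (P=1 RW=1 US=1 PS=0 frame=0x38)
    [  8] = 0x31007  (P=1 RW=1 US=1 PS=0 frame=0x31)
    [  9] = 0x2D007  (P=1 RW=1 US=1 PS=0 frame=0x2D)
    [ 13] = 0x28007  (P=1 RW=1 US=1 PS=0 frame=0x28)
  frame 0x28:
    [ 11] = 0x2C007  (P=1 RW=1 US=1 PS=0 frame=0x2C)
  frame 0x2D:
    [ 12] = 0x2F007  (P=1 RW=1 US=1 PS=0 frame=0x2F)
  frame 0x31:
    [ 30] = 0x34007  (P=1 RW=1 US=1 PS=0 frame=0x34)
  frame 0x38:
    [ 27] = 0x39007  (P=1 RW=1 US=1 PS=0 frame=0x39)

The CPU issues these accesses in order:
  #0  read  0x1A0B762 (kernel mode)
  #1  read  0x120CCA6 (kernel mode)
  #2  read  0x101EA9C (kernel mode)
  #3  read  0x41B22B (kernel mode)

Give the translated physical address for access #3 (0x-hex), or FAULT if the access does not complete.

Per-access translation:
#0 VA=0x1A0B762 (r,kernel):
  L0: frame=0x24 idx=13 entry=0x28007 [P=1 RW=1 US=1 PS=0]
  L1: frame=0x28 idx=11 entry=0x2C007 [P=1 RW=1 US=1 PS=0]
  ✓ 0x2C762  — 2 lookups
#1 VA=0x120CCA6 (r,kernel):
  L0: frame=0x24 idx=9 entry=0x2D007 [P=1 RW=1 US=1 PS=0]
  L1: frame=0x2D idx=12 entry=0x2F007 [P=1 RW=1 US=1 PS=0]
  ✓ 0x2FCA6  — 2 lookups
#2 VA=0x101EA9C (r,kernel):
  L0: frame=0x24 idx=8 entry=0x31007 [P=1 RW=1 US=1 PS=0]
  L1: frame=0x31 idx=30 entry=0x34007 [P=1 RW=1 US=1 PS=0]
  ✓ 0x34A9C  — 2 lookups
#3 VA=0x41B22B (r,kernel):
  L0: frame=0x24 idx=2 entry=0x38007 [P=1 RW=1 US=1 PS=0]
  L1: frame=0x38 idx=27 entry=0x39007 [P=1 RW=1 US=1 PS=0]
  ✓ 0x3922B  — 2 lookups

Access #3 PA: 0x3922B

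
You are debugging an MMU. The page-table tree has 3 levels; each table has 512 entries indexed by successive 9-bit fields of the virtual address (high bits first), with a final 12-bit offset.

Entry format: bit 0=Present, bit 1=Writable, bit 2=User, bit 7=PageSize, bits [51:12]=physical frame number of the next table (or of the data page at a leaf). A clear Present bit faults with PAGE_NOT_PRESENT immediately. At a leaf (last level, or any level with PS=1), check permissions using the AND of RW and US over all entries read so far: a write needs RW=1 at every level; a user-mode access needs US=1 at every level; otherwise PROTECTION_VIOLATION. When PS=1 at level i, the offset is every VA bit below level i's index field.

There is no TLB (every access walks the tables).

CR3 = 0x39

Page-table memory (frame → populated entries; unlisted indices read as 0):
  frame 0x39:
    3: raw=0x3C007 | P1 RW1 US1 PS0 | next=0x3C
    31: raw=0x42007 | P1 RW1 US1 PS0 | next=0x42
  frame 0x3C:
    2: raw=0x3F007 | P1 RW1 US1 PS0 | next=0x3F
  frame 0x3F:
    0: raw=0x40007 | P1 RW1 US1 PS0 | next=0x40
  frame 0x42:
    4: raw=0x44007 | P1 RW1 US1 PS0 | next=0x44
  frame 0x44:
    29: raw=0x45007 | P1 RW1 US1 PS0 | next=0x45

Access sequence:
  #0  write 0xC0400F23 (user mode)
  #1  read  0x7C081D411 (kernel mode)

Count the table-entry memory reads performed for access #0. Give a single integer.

Per-access translation:
#0 VA=0xC0400F23 (w,user):
  lvl0: tbl 0x39, slot 3 ⇒ 0x3C007 (P1/RW1/US1/PS0)
  lvl1: tbl 0x3C, slot 2 ⇒ 0x3F007 (P1/RW1/US1/PS0)
  lvl2: tbl 0x3F, slot 0 ⇒ 0x40007 (P1/RW1/US1/PS0)
  → PA=0x40F23  (3 entries read)
#1 VA=0x7C081D411 (r,kernel):
  lvl0: tbl 0x39, slot 31 ⇒ 0x42007 (P1/RW1/US1/PS0)
  lvl1: tbl 0x42, slot 4 ⇒ 0x44007 (P1/RW1/US1/PS0)
  lvl2: tbl 0x44, slot 29 ⇒ 0x45007 (P1/RW1/US1/PS0)
  → PA=0x45411  (3 entries read)

Entries read for #0: 3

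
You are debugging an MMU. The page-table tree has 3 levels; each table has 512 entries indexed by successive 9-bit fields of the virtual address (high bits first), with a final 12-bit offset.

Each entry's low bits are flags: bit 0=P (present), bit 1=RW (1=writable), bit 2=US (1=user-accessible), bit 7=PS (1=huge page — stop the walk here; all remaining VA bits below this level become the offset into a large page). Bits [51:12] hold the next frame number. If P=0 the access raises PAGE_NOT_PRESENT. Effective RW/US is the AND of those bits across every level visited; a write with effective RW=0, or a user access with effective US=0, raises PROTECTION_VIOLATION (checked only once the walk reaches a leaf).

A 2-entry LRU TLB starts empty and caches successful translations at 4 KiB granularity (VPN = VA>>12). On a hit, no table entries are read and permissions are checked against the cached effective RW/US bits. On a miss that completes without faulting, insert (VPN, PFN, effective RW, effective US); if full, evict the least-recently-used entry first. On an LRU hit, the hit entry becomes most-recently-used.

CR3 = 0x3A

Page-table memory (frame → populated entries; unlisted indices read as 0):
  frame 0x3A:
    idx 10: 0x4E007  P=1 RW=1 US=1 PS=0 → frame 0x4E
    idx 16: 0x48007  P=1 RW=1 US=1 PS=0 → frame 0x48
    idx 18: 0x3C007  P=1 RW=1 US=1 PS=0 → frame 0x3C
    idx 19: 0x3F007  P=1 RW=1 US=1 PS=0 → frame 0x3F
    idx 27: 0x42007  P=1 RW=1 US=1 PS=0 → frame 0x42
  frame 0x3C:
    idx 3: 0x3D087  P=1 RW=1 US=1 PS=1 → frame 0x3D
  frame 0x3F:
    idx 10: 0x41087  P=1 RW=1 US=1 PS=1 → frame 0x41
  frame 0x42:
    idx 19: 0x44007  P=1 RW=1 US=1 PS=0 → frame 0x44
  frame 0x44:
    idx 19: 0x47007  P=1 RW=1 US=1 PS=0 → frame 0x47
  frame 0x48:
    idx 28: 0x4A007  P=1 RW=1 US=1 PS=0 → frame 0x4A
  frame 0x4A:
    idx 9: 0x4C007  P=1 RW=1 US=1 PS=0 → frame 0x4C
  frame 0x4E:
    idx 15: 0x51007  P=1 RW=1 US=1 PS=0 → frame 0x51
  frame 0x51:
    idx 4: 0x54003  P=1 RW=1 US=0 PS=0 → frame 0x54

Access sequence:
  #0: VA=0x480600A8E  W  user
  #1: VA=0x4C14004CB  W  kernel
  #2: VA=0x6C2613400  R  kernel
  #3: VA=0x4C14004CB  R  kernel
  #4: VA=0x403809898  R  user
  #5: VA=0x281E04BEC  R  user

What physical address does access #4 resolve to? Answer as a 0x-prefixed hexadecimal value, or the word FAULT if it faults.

Per-access translation:
#0 VA=0x480600A8E (w,user):
  L0: frame=0x3A idx=18 entry=0x3C007 [P=1 RW=1 US=1 PS=0]
  L1: frame=0x3C idx=3 entry=0x3D087 [P=1 RW=1 US=1 PS=1]
  → PA=0x3DA8E (huge @L1)  (2 entries read)
#1 VA=0x4C14004CB (w,kernel):
  L0: frame=0x3A idx=19 entry=0x3F007 [P=1 RW=1 US=1 PS=0]
  L1: frame=0x3F idx=10 entry=0x41087 [P=1 RW=1 US=1 PS=1]
  → PA=0x414CB (huge @L1)  (2 entries read)
#2 VA=0x6C2613400 (r,kernel):
  L0: frame=0x3A idx=27 entry=0x42007 [P=1 RW=1 US=1 PS=0]
  L1: frame=0x42 idx=19 entry=0x44007 [P=1 RW=1 US=1 PS=0]
  L2: frame=0x44 idx=19 entry=0x47007 [P=1 RW=1 US=1 PS=0]
  → PA=0x47400  (3 entries read)
#3 VA=0x4C14004CB (r,kernel):
  TLB hit vpn=0x4C1400 → PA=0x414CB
#4 VA=0x403809898 (r,user):
  L0: frame=0x3A idx=16 entry=0x48007 [P=1 RW=1 US=1 PS=0]
  L1: frame=0x48 idx=28 entry=0x4A007 [P=1 RW=1 US=1 PS=0]
  L2: frame=0x4A idx=9 entry=0x4C007 [P=1 RW=1 US=1 PS=0]
  → PA=0x4C898  (3 entries read)
#5 VA=0x281E04BEC (r,user):
  L0: frame=0x3A idx=10 entry=0x4E007 [P=1 RW=1 US=1 PS=0]
  L1: frame=0x4E idx=15 entry=0x51007 [P=1 RW=1 US=1 PS=0]
  L2: frame=0x51 idx=4 entry=0x54003 [P=1 RW=1 US=0 PS=0]
  → PROTECTION_VIOLATION  (3 entries read)

Access #4 PA: 0x4C898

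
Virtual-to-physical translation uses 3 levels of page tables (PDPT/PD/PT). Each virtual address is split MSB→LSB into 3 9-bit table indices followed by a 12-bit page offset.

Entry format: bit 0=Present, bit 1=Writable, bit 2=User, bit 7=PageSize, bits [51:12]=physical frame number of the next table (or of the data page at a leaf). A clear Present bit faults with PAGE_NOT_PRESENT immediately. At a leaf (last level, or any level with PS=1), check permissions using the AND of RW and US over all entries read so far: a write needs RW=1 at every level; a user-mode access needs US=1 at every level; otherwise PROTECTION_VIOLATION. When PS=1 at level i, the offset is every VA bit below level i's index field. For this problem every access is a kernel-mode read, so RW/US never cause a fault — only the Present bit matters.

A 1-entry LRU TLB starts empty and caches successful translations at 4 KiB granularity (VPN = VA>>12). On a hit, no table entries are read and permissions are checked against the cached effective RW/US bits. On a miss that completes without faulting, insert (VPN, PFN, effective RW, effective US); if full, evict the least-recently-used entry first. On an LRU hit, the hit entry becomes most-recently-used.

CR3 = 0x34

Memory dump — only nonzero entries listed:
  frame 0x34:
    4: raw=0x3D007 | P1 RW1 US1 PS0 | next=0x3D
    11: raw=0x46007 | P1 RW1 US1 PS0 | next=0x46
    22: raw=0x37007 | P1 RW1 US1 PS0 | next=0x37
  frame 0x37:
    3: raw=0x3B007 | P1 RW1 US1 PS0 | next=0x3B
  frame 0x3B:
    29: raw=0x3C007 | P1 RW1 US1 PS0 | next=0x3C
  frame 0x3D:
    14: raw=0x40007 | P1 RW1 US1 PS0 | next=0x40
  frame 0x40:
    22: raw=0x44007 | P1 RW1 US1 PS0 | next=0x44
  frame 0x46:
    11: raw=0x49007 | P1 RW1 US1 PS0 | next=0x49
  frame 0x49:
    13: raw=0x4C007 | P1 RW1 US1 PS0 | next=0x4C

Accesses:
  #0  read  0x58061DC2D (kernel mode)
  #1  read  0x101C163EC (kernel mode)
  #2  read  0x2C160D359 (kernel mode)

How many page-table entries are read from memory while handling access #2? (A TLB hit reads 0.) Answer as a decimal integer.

Trace:
#0 VA=0x58061DC2D (r,kernel):
  [0] read 0x34 idx=22: raw=0x37007 flags P=1 W=1 U=1 S=0
  [1] read 0x37 idx=3: raw=0x3B007 flags P=1 W=1 U=1 S=0
  [2] read 0x3B idx=29: raw=0x3C007 flags P=1 W=1 U=1 S=0
  ✓ 0x3CC2D  — 3 lookups
#1 VA=0x101C163EC (r,kernel):
  [0] read 0x34 idx=4: raw=0x3D007 flags P=1 W=1 U=1 S=0
  [1] read 0x3D idx=14: raw=0x40007 flags P=1 W=1 U=1 S=0
  [2] read 0x40 idx=22: raw=0x44007 flags P=1 W=1 U=1 S=0
  ✓ 0x443EC  — 3 lookups
#2 VA=0x2C160D359 (r,kernel):
  [0] read 0x34 idx=11: raw=0x46007 flags P=1 W=1 U=1 S=0
  [1] read 0x46 idx=11: raw=0x49007 flags P=1 W=1 U=1 S=0
  [2] read 0x49 idx=13: raw=0x4C007 flags P=1 W=1 U=1 S=0
  ✓ 0x4C359  — 3 lookups

Entries read for #2: 3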